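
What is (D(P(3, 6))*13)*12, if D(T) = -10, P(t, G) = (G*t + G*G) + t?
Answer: -1560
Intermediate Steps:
P(t, G) = t + G² + G*t (P(t, G) = (G*t + G²) + t = (G² + G*t) + t = t + G² + G*t)
(D(P(3, 6))*13)*12 = -10*13*12 = -130*12 = -1560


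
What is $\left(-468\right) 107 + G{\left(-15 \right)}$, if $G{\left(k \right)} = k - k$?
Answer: $-50076$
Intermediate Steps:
$G{\left(k \right)} = 0$
$\left(-468\right) 107 + G{\left(-15 \right)} = \left(-468\right) 107 + 0 = -50076 + 0 = -50076$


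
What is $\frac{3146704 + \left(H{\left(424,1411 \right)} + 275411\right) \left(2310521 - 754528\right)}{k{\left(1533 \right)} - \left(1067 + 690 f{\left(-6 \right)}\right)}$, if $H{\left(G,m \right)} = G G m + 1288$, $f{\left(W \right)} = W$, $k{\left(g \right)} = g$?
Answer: $\frac{56447121946037}{658} \approx 8.5786 \cdot 10^{10}$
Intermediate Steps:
$H{\left(G,m \right)} = 1288 + m G^{2}$ ($H{\left(G,m \right)} = G^{2} m + 1288 = m G^{2} + 1288 = 1288 + m G^{2}$)
$\frac{3146704 + \left(H{\left(424,1411 \right)} + 275411\right) \left(2310521 - 754528\right)}{k{\left(1533 \right)} - \left(1067 + 690 f{\left(-6 \right)}\right)} = \frac{3146704 + \left(\left(1288 + 1411 \cdot 424^{2}\right) + 275411\right) \left(2310521 - 754528\right)}{1533 - -3073} = \frac{3146704 + \left(\left(1288 + 1411 \cdot 179776\right) + 275411\right) 1555993}{1533 + \left(-1067 + 4140\right)} = \frac{3146704 + \left(\left(1288 + 253663936\right) + 275411\right) 1555993}{1533 + 3073} = \frac{3146704 + \left(253665224 + 275411\right) 1555993}{4606} = \left(3146704 + 253940635 \cdot 1555993\right) \frac{1}{4606} = \left(3146704 + 395129850475555\right) \frac{1}{4606} = 395129853622259 \cdot \frac{1}{4606} = \frac{56447121946037}{658}$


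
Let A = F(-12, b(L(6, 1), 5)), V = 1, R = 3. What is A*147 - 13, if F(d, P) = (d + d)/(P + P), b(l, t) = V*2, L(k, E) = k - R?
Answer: -895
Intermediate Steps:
L(k, E) = -3 + k (L(k, E) = k - 1*3 = k - 3 = -3 + k)
b(l, t) = 2 (b(l, t) = 1*2 = 2)
F(d, P) = d/P (F(d, P) = (2*d)/((2*P)) = (2*d)*(1/(2*P)) = d/P)
A = -6 (A = -12/2 = -12*1/2 = -6)
A*147 - 13 = -6*147 - 13 = -882 - 13 = -895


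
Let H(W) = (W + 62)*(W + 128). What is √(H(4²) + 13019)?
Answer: √24251 ≈ 155.73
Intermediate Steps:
H(W) = (62 + W)*(128 + W)
√(H(4²) + 13019) = √((7936 + (4²)² + 190*4²) + 13019) = √((7936 + 16² + 190*16) + 13019) = √((7936 + 256 + 3040) + 13019) = √(11232 + 13019) = √24251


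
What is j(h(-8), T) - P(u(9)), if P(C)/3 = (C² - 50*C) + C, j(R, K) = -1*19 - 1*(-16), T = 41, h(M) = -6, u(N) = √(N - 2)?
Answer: -24 + 147*√7 ≈ 364.93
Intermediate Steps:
u(N) = √(-2 + N)
j(R, K) = -3 (j(R, K) = -19 + 16 = -3)
P(C) = -147*C + 3*C² (P(C) = 3*((C² - 50*C) + C) = 3*(C² - 49*C) = -147*C + 3*C²)
j(h(-8), T) - P(u(9)) = -3 - 3*√(-2 + 9)*(-49 + √(-2 + 9)) = -3 - 3*√7*(-49 + √7)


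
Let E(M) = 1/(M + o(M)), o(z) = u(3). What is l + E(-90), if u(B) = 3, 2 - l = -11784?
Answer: 1025381/87 ≈ 11786.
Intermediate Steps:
l = 11786 (l = 2 - 1*(-11784) = 2 + 11784 = 11786)
o(z) = 3
E(M) = 1/(3 + M) (E(M) = 1/(M + 3) = 1/(3 + M))
l + E(-90) = 11786 + 1/(3 - 90) = 11786 + 1/(-87) = 11786 - 1/87 = 1025381/87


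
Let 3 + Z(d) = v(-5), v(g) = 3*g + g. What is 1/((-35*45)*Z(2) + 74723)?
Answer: 1/110948 ≈ 9.0132e-6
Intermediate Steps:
v(g) = 4*g
Z(d) = -23 (Z(d) = -3 + 4*(-5) = -3 - 20 = -23)
1/((-35*45)*Z(2) + 74723) = 1/(-35*45*(-23) + 74723) = 1/(-1575*(-23) + 74723) = 1/(36225 + 74723) = 1/110948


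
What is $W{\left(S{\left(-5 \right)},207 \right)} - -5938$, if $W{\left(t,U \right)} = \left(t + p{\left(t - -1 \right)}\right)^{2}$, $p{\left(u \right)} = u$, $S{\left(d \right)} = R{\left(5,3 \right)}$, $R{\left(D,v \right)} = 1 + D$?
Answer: $6107$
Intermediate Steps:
$S{\left(d \right)} = 6$ ($S{\left(d \right)} = 1 + 5 = 6$)
$W{\left(t,U \right)} = \left(1 + 2 t\right)^{2}$ ($W{\left(t,U \right)} = \left(t + \left(t - -1\right)\right)^{2} = \left(t + \left(t + 1\right)\right)^{2} = \left(t + \left(1 + t\right)\right)^{2} = \left(1 + 2 t\right)^{2}$)
$W{\left(S{\left(-5 \right)},207 \right)} - -5938 = \left(1 + 2 \cdot 6\right)^{2} - -5938 = \left(1 + 12\right)^{2} + 5938 = 13^{2} + 5938 = 169 + 5938 = 6107$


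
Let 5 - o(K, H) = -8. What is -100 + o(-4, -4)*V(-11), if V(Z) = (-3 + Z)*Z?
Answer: 1902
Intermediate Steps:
o(K, H) = 13 (o(K, H) = 5 - 1*(-8) = 5 + 8 = 13)
V(Z) = Z*(-3 + Z)
-100 + o(-4, -4)*V(-11) = -100 + 13*(-11*(-3 - 11)) = -100 + 13*(-11*(-14)) = -100 + 13*154 = -100 + 2002 = 1902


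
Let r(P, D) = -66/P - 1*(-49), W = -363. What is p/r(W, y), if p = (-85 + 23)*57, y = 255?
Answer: -38874/541 ≈ -71.856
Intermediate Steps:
r(P, D) = 49 - 66/P (r(P, D) = -66/P + 49 = 49 - 66/P)
p = -3534 (p = -62*57 = -3534)
p/r(W, y) = -3534/(49 - 66/(-363)) = -3534/(49 - 66*(-1/363)) = -3534/(49 + 2/11) = -3534/541/11 = -3534*11/541 = -38874/541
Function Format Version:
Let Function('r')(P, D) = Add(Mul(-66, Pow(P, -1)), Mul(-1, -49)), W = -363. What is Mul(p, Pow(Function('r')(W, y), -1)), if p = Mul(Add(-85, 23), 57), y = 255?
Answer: Rational(-38874, 541) ≈ -71.856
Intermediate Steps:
Function('r')(P, D) = Add(49, Mul(-66, Pow(P, -1))) (Function('r')(P, D) = Add(Mul(-66, Pow(P, -1)), 49) = Add(49, Mul(-66, Pow(P, -1))))
p = -3534 (p = Mul(-62, 57) = -3534)
Mul(p, Pow(Function('r')(W, y), -1)) = Mul(-3534, Pow(Add(49, Mul(-66, Pow(-363, -1))), -1)) = Mul(-3534, Pow(Add(49, Mul(-66, Rational(-1, 363))), -1)) = Mul(-3534, Pow(Add(49, Rational(2, 11)), -1)) = Mul(-3534, Pow(Rational(541, 11), -1)) = Mul(-3534, Rational(11, 541)) = Rational(-38874, 541)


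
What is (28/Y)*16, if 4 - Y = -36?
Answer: 56/5 ≈ 11.200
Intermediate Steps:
Y = 40 (Y = 4 - 1*(-36) = 4 + 36 = 40)
(28/Y)*16 = (28/40)*16 = ((1/40)*28)*16 = (7/10)*16 = 56/5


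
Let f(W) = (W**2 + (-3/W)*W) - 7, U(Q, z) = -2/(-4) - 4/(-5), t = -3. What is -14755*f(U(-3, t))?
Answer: 2452281/20 ≈ 1.2261e+5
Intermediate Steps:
U(Q, z) = 13/10 (U(Q, z) = -2*(-1/4) - 4*(-1/5) = 1/2 + 4/5 = 13/10)
f(W) = -10 + W**2 (f(W) = (W**2 - 3) - 7 = (-3 + W**2) - 7 = -10 + W**2)
-14755*f(U(-3, t)) = -14755*(-10 + (13/10)**2) = -14755*(-10 + 169/100) = -14755*(-831/100) = 2452281/20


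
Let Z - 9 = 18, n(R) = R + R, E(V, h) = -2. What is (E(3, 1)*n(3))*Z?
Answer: -324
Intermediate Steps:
n(R) = 2*R
Z = 27 (Z = 9 + 18 = 27)
(E(3, 1)*n(3))*Z = -4*3*27 = -2*6*27 = -12*27 = -324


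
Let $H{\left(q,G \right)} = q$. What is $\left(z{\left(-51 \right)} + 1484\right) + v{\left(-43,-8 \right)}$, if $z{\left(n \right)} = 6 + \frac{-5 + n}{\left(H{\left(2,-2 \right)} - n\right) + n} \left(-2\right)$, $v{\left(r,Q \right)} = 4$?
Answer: $1550$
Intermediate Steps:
$z{\left(n \right)} = 11 - n$ ($z{\left(n \right)} = 6 + \frac{-5 + n}{\left(2 - n\right) + n} \left(-2\right) = 6 + \frac{-5 + n}{2} \left(-2\right) = 6 + \left(-5 + n\right) \frac{1}{2} \left(-2\right) = 6 + \left(- \frac{5}{2} + \frac{n}{2}\right) \left(-2\right) = 6 - \left(-5 + n\right) = 11 - n$)
$\left(z{\left(-51 \right)} + 1484\right) + v{\left(-43,-8 \right)} = \left(\left(11 - -51\right) + 1484\right) + 4 = \left(\left(11 + 51\right) + 1484\right) + 4 = \left(62 + 1484\right) + 4 = 1546 + 4 = 1550$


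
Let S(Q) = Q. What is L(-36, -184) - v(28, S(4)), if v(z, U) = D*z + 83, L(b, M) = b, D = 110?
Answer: -3199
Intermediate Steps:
v(z, U) = 83 + 110*z (v(z, U) = 110*z + 83 = 83 + 110*z)
L(-36, -184) - v(28, S(4)) = -36 - (83 + 110*28) = -36 - (83 + 3080) = -36 - 1*3163 = -36 - 3163 = -3199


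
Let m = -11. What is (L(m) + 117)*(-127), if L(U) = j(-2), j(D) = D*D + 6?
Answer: -16129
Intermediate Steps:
j(D) = 6 + D**2 (j(D) = D**2 + 6 = 6 + D**2)
L(U) = 10 (L(U) = 6 + (-2)**2 = 6 + 4 = 10)
(L(m) + 117)*(-127) = (10 + 117)*(-127) = 127*(-127) = -16129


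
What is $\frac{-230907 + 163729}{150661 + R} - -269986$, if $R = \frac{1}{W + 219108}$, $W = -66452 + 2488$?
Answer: $\frac{6310682889583778}{23374150185} \approx 2.6999 \cdot 10^{5}$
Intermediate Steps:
$W = -63964$
$R = \frac{1}{155144}$ ($R = \frac{1}{-63964 + 219108} = \frac{1}{155144} \approx 6.4456 \cdot 10^{-6}$)
$\frac{-230907 + 163729}{150661 + R} - -269986 = \frac{-230907 + 163729}{150661 + \frac{1}{155144}} - -269986 = - \frac{67178}{\frac{23374150185}{155144}} + 269986 = \left(-67178\right) \frac{155144}{23374150185} + 269986 = - \frac{10422263632}{23374150185} + 269986 = \frac{6310682889583778}{23374150185}$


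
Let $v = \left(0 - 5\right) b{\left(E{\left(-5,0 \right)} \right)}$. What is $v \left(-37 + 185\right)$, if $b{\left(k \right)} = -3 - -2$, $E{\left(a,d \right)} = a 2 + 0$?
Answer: $740$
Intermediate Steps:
$E{\left(a,d \right)} = 2 a$ ($E{\left(a,d \right)} = 2 a + 0 = 2 a$)
$b{\left(k \right)} = -1$ ($b{\left(k \right)} = -3 + 2 = -1$)
$v = 5$ ($v = \left(0 - 5\right) \left(-1\right) = \left(-5\right) \left(-1\right) = 5$)
$v \left(-37 + 185\right) = 5 \left(-37 + 185\right) = 5 \cdot 148 = 740$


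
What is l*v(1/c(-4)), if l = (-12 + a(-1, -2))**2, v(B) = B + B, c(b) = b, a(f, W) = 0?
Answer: -72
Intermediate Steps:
v(B) = 2*B
l = 144 (l = (-12 + 0)**2 = (-12)**2 = 144)
l*v(1/c(-4)) = 144*(2/(-4)) = 144*(2*(-1/4)) = 144*(-1/2) = -72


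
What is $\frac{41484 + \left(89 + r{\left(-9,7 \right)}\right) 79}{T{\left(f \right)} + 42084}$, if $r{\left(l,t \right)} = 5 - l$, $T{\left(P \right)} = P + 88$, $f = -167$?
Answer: $\frac{49621}{42005} \approx 1.1813$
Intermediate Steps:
$T{\left(P \right)} = 88 + P$
$\frac{41484 + \left(89 + r{\left(-9,7 \right)}\right) 79}{T{\left(f \right)} + 42084} = \frac{41484 + \left(89 + \left(5 - -9\right)\right) 79}{\left(88 - 167\right) + 42084} = \frac{41484 + \left(89 + \left(5 + 9\right)\right) 79}{-79 + 42084} = \frac{41484 + \left(89 + 14\right) 79}{42005} = \left(41484 + 103 \cdot 79\right) \frac{1}{42005} = \left(41484 + 8137\right) \frac{1}{42005} = 49621 \cdot \frac{1}{42005} = \frac{49621}{42005}$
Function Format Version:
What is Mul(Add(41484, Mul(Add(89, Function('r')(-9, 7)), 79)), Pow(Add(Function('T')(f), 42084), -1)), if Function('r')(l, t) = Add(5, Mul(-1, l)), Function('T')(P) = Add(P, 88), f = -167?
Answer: Rational(49621, 42005) ≈ 1.1813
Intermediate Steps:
Function('T')(P) = Add(88, P)
Mul(Add(41484, Mul(Add(89, Function('r')(-9, 7)), 79)), Pow(Add(Function('T')(f), 42084), -1)) = Mul(Add(41484, Mul(Add(89, Add(5, Mul(-1, -9))), 79)), Pow(Add(Add(88, -167), 42084), -1)) = Mul(Add(41484, Mul(Add(89, Add(5, 9)), 79)), Pow(Add(-79, 42084), -1)) = Mul(Add(41484, Mul(Add(89, 14), 79)), Pow(42005, -1)) = Mul(Add(41484, Mul(103, 79)), Rational(1, 42005)) = Mul(Add(41484, 8137), Rational(1, 42005)) = Mul(49621, Rational(1, 42005)) = Rational(49621, 42005)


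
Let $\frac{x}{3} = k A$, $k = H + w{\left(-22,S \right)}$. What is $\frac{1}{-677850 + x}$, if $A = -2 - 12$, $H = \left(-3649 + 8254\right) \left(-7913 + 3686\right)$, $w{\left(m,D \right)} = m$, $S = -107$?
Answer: $\frac{1}{816867144} \approx 1.2242 \cdot 10^{-9}$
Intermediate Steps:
$H = -19465335$ ($H = 4605 \left(-4227\right) = -19465335$)
$A = -14$
$k = -19465357$ ($k = -19465335 - 22 = -19465357$)
$x = 817544994$ ($x = 3 \left(\left(-19465357\right) \left(-14\right)\right) = 3 \cdot 272514998 = 817544994$)
$\frac{1}{-677850 + x} = \frac{1}{-677850 + 817544994} = \frac{1}{816867144}$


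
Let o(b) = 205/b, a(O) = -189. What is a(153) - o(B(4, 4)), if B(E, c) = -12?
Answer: -2063/12 ≈ -171.92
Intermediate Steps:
a(153) - o(B(4, 4)) = -189 - 205/(-12) = -189 - 205*(-1)/12 = -189 - 1*(-205/12) = -189 + 205/12 = -2063/12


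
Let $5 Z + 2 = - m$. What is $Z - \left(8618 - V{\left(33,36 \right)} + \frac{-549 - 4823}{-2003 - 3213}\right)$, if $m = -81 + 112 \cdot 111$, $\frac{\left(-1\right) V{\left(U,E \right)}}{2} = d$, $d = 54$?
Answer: $- \frac{73008547}{6520} \approx -11198.0$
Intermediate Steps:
$V{\left(U,E \right)} = -108$ ($V{\left(U,E \right)} = \left(-2\right) 54 = -108$)
$m = 12351$ ($m = -81 + 12432 = 12351$)
$Z = - \frac{12353}{5}$ ($Z = - \frac{2}{5} + \frac{\left(-1\right) 12351}{5} = - \frac{2}{5} + \frac{1}{5} \left(-12351\right) = - \frac{2}{5} - \frac{12351}{5} = - \frac{12353}{5} \approx -2470.6$)
$Z - \left(8618 - V{\left(33,36 \right)} + \frac{-549 - 4823}{-2003 - 3213}\right) = - \frac{12353}{5} - \left(8726 + \frac{-549 - 4823}{-2003 - 3213}\right) = - \frac{12353}{5} - \left(8726 + \frac{1343}{1304}\right) = - \frac{12353}{5} - \frac{11380047}{1304} = - \frac{73008547}{6520}$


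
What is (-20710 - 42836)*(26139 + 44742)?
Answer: -4504204026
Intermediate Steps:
(-20710 - 42836)*(26139 + 44742) = -63546*70881 = -4504204026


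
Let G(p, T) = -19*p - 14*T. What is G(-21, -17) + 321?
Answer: 958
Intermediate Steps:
G(-21, -17) + 321 = (-19*(-21) - 14*(-17)) + 321 = (399 + 238) + 321 = 637 + 321 = 958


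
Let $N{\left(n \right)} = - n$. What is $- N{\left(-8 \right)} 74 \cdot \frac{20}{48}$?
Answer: $- \frac{740}{3} \approx -246.67$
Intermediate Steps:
$- N{\left(-8 \right)} 74 \cdot \frac{20}{48} = - \left(-1\right) \left(-8\right) 74 \cdot \frac{20}{48} = \left(-1\right) 8 \cdot 74 \cdot 20 \cdot \frac{1}{48} = \left(-8\right) 74 \cdot \frac{5}{12} = \left(-592\right) \frac{5}{12} = - \frac{740}{3}$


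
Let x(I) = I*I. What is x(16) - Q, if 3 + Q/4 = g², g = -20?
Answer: -1332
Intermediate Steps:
x(I) = I²
Q = 1588 (Q = -12 + 4*(-20)² = -12 + 4*400 = -12 + 1600 = 1588)
x(16) - Q = 16² - 1*1588 = 256 - 1588 = -1332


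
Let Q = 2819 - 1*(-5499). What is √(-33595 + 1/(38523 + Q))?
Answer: I*√73710093398354/46841 ≈ 183.29*I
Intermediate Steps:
Q = 8318 (Q = 2819 + 5499 = 8318)
√(-33595 + 1/(38523 + Q)) = √(-33595 + 1/(38523 + 8318)) = √(-33595 + 1/46841) = √(-1573623394/46841) = I*√73710093398354/46841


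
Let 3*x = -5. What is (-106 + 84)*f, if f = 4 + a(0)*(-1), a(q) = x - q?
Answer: -374/3 ≈ -124.67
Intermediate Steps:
x = -5/3 (x = (⅓)*(-5) = -5/3 ≈ -1.6667)
a(q) = -5/3 - q
f = 17/3 (f = 4 + (-5/3 - 1*0)*(-1) = 4 + (-5/3 + 0)*(-1) = 4 - 5/3*(-1) = 4 + 5/3 = 17/3 ≈ 5.6667)
(-106 + 84)*f = (-106 + 84)*(17/3) = -22*17/3 = -374/3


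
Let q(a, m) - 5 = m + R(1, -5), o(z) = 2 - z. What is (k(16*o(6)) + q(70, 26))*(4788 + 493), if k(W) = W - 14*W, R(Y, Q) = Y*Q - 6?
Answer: 4499412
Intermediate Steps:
R(Y, Q) = -6 + Q*Y (R(Y, Q) = Q*Y - 6 = -6 + Q*Y)
q(a, m) = -6 + m (q(a, m) = 5 + (m + (-6 - 5*1)) = 5 + (m + (-6 - 5)) = 5 + (m - 11) = 5 + (-11 + m) = -6 + m)
k(W) = -13*W
(k(16*o(6)) + q(70, 26))*(4788 + 493) = (-208*(2 - 1*6) + (-6 + 26))*(4788 + 493) = (-208*(2 - 6) + 20)*5281 = (-208*(-4) + 20)*5281 = (-13*(-64) + 20)*5281 = (832 + 20)*5281 = 852*5281 = 4499412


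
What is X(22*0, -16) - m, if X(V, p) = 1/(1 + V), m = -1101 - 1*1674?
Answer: 2776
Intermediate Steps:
m = -2775 (m = -1101 - 1674 = -2775)
X(22*0, -16) - m = 1/(1 + 22*0) - 1*(-2775) = 1/(1 + 0) + 2775 = 1/1 + 2775 = 1 + 2775 = 2776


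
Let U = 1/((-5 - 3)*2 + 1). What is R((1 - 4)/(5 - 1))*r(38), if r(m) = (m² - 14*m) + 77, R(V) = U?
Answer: -989/15 ≈ -65.933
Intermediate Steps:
U = -1/15 (U = 1/(-8*2 + 1) = 1/(-16 + 1) = 1/(-15) = -1/15 ≈ -0.066667)
R(V) = -1/15
r(m) = 77 + m² - 14*m
R((1 - 4)/(5 - 1))*r(38) = -(77 + 38² - 14*38)/15 = -(77 + 1444 - 532)/15 = -1/15*989 = -989/15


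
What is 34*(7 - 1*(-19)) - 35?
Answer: 849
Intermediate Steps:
34*(7 - 1*(-19)) - 35 = 34*(7 + 19) - 35 = 34*26 - 35 = 884 - 35 = 849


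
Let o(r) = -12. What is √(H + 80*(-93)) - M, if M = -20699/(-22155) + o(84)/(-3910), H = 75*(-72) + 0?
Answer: -231997/247503 + 2*I*√3210 ≈ -0.93735 + 113.31*I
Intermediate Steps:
H = -5400 (H = -5400 + 0 = -5400)
M = 231997/247503 (M = -20699/(-22155) - 12/(-3910) = -20699*(-1/22155) - 12*(-1/3910) = 2957/3165 + 6/1955 = 231997/247503 ≈ 0.93735)
√(H + 80*(-93)) - M = √(-5400 + 80*(-93)) - 1*231997/247503 = √(-5400 - 7440) - 231997/247503 = √(-12840) - 231997/247503 = 2*I*√3210 - 231997/247503 = -231997/247503 + 2*I*√3210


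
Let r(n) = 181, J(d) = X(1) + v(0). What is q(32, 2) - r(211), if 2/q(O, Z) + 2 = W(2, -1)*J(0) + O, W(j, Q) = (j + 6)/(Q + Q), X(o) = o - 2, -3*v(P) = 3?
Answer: -3438/19 ≈ -180.95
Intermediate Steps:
v(P) = -1 (v(P) = -1/3*3 = -1)
X(o) = -2 + o
J(d) = -2 (J(d) = (-2 + 1) - 1 = -1 - 1 = -2)
W(j, Q) = (6 + j)/(2*Q) (W(j, Q) = (6 + j)/((2*Q)) = (6 + j)*(1/(2*Q)) = (6 + j)/(2*Q))
q(O, Z) = 2/(6 + O) (q(O, Z) = 2/(-2 + (((1/2)*(6 + 2)/(-1))*(-2) + O)) = 2/(-2 + (((1/2)*(-1)*8)*(-2) + O)) = 2/(-2 + (-4*(-2) + O)) = 2/(-2 + (8 + O)) = 2/(6 + O))
q(32, 2) - r(211) = 2/(6 + 32) - 1*181 = 2/38 - 181 = 2*(1/38) - 181 = 1/19 - 181 = -3438/19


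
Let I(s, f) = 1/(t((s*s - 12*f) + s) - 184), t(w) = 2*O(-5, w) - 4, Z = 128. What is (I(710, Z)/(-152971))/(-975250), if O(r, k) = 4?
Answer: -1/26853294195000 ≈ -3.7239e-14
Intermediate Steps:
t(w) = 4 (t(w) = 2*4 - 4 = 8 - 4 = 4)
I(s, f) = -1/180 (I(s, f) = 1/(4 - 184) = 1/(-180) = -1/180)
(I(710, Z)/(-152971))/(-975250) = -1/180/(-152971)/(-975250) = -1/180*(-1/152971)*(-1/975250) = (1/27534780)*(-1/975250) = -1/26853294195000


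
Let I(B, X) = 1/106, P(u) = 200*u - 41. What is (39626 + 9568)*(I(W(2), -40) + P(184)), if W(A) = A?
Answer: 95841103635/53 ≈ 1.8083e+9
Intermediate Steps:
P(u) = -41 + 200*u
I(B, X) = 1/106
(39626 + 9568)*(I(W(2), -40) + P(184)) = (39626 + 9568)*(1/106 + (-41 + 200*184)) = 49194*(1/106 + (-41 + 36800)) = 49194*(1/106 + 36759) = 49194*(3896455/106) = 95841103635/53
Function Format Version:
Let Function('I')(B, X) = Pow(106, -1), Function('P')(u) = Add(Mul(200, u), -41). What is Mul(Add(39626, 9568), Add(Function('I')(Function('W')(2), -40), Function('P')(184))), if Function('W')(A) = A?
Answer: Rational(95841103635, 53) ≈ 1.8083e+9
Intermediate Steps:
Function('P')(u) = Add(-41, Mul(200, u))
Function('I')(B, X) = Rational(1, 106)
Mul(Add(39626, 9568), Add(Function('I')(Function('W')(2), -40), Function('P')(184))) = Mul(Add(39626, 9568), Add(Rational(1, 106), Add(-41, Mul(200, 184)))) = Mul(49194, Add(Rational(1, 106), Add(-41, 36800))) = Mul(49194, Add(Rational(1, 106), 36759)) = Mul(49194, Rational(3896455, 106)) = Rational(95841103635, 53)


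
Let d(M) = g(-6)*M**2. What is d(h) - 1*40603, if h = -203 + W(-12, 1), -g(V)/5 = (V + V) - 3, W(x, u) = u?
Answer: 3019697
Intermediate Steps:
g(V) = 15 - 10*V (g(V) = -5*((V + V) - 3) = -5*(2*V - 3) = -5*(-3 + 2*V) = 15 - 10*V)
h = -202 (h = -203 + 1 = -202)
d(M) = 75*M**2 (d(M) = (15 - 10*(-6))*M**2 = (15 + 60)*M**2 = 75*M**2)
d(h) - 1*40603 = 75*(-202)**2 - 1*40603 = 75*40804 - 40603 = 3060300 - 40603 = 3019697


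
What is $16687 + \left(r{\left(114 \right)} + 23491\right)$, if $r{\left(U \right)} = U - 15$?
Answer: $40277$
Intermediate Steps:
$r{\left(U \right)} = -15 + U$
$16687 + \left(r{\left(114 \right)} + 23491\right) = 16687 + \left(\left(-15 + 114\right) + 23491\right) = 16687 + \left(99 + 23491\right) = 16687 + 23590 = 40277$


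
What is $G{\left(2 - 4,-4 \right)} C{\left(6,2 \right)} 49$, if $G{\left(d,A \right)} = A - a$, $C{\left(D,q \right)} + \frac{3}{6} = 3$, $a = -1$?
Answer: $- \frac{735}{2} \approx -367.5$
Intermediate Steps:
$C{\left(D,q \right)} = \frac{5}{2}$ ($C{\left(D,q \right)} = - \frac{1}{2} + 3 = \frac{5}{2}$)
$G{\left(d,A \right)} = 1 + A$ ($G{\left(d,A \right)} = A - -1 = A + 1 = 1 + A$)
$G{\left(2 - 4,-4 \right)} C{\left(6,2 \right)} 49 = \left(1 - 4\right) \frac{5}{2} \cdot 49 = \left(-3\right) \frac{245}{2} = - \frac{735}{2}$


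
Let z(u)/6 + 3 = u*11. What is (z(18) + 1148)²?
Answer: 5373124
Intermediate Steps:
z(u) = -18 + 66*u (z(u) = -18 + 6*(u*11) = -18 + 6*(11*u) = -18 + 66*u)
(z(18) + 1148)² = ((-18 + 66*18) + 1148)² = ((-18 + 1188) + 1148)² = (1170 + 1148)² = 2318² = 5373124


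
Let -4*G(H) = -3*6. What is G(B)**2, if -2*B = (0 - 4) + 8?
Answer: 81/4 ≈ 20.250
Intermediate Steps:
B = -2 (B = -((0 - 4) + 8)/2 = -(-4 + 8)/2 = -1/2*4 = -2)
G(H) = 9/2 (G(H) = -(-3)*6/4 = -1/4*(-18) = 9/2)
G(B)**2 = (9/2)**2 = 81/4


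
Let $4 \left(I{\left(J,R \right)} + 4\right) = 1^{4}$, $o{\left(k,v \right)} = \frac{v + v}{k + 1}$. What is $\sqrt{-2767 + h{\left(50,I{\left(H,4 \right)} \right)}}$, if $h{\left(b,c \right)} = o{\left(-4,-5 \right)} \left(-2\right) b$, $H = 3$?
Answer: $\frac{i \sqrt{27903}}{3} \approx 55.681 i$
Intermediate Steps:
$o{\left(k,v \right)} = \frac{2 v}{1 + k}$
$I{\left(J,R \right)} = - \frac{15}{4}$ ($I{\left(J,R \right)} = -4 + \frac{1^{4}}{4} = -4 + \frac{1}{4} \cdot 1 = -4 + \frac{1}{4} = - \frac{15}{4}$)
$h{\left(b,c \right)} = - \frac{20 b}{3}$ ($h{\left(b,c \right)} = 2 \left(-5\right) \frac{1}{1 - 4} \left(-2\right) b = 2 \left(-5\right) \frac{1}{-3} \left(-2\right) b = 2 \left(-5\right) \left(- \frac{1}{3}\right) \left(-2\right) b = \frac{10}{3} \left(-2\right) b = - \frac{20 b}{3}$)
$\sqrt{-2767 + h{\left(50,I{\left(H,4 \right)} \right)}} = \sqrt{-2767 - \frac{1000}{3}} = \sqrt{- \frac{9301}{3}} = \frac{i \sqrt{27903}}{3}$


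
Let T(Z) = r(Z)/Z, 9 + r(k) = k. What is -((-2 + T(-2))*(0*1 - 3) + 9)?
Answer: 3/2 ≈ 1.5000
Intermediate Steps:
r(k) = -9 + k
T(Z) = (-9 + Z)/Z
-((-2 + T(-2))*(0*1 - 3) + 9) = -((-2 + (-9 - 2)/(-2))*(0*1 - 3) + 9) = -((-2 - ½*(-11))*(0 - 3) + 9) = -((-2 + 11/2)*(-3) + 9) = -((7/2)*(-3) + 9) = -(-21/2 + 9) = -1*(-3/2) = 3/2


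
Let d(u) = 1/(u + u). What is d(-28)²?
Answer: 1/3136 ≈ 0.00031888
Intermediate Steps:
d(u) = 1/(2*u)
d(-28)² = ((½)/(-28))² = ((½)*(-1/28))² = (-1/56)² = 1/3136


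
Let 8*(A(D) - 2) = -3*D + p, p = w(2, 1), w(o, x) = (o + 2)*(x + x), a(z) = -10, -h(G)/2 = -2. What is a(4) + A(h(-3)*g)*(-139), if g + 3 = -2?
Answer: -2939/2 ≈ -1469.5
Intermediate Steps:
g = -5 (g = -3 - 2 = -5)
h(G) = 4 (h(G) = -2*(-2) = 4)
w(o, x) = 2*x*(2 + o) (w(o, x) = (2 + o)*(2*x) = 2*x*(2 + o))
p = 8 (p = 2*1*(2 + 2) = 2*1*4 = 8)
A(D) = 3 - 3*D/8 (A(D) = 2 + (-3*D + 8)/8 = 2 + (8 - 3*D)/8 = 2 + (1 - 3*D/8) = 3 - 3*D/8)
a(4) + A(h(-3)*g)*(-139) = -10 + (3 - 3*(-5)/2)*(-139) = -10 + (3 - 3/8*(-20))*(-139) = -10 + (3 + 15/2)*(-139) = -10 + (21/2)*(-139) = -10 - 2919/2 = -2939/2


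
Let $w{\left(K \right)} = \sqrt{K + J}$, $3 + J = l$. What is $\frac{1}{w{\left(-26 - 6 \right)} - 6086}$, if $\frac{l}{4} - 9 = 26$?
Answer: $- \frac{6086}{37039291} - \frac{\sqrt{105}}{37039291} \approx -0.00016459$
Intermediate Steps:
$l = 140$ ($l = 36 + 4 \cdot 26 = 36 + 104 = 140$)
$J = 137$ ($J = -3 + 140 = 137$)
$w{\left(K \right)} = \sqrt{137 + K}$ ($w{\left(K \right)} = \sqrt{K + 137} = \sqrt{137 + K}$)
$\frac{1}{w{\left(-26 - 6 \right)} - 6086} = \frac{1}{\sqrt{137 - 32} - 6086} = \frac{1}{\sqrt{105} - 6086} = \frac{1}{-6086 + \sqrt{105}}$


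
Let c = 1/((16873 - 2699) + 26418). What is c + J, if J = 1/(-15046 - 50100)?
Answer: 12277/1322203216 ≈ 9.2853e-6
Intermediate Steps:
c = 1/40592 (c = 1/(14174 + 26418) = 1/40592 ≈ 2.4635e-5)
J = -1/65146 (J = 1/(-65146) = -1/65146 ≈ -1.5350e-5)
c + J = 1/40592 - 1/65146 = 12277/1322203216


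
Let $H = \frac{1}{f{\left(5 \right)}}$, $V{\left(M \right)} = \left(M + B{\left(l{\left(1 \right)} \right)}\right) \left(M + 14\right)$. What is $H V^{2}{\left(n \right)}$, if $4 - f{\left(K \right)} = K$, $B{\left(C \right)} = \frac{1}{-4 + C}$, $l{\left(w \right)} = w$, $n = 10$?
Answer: $-53824$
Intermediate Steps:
$f{\left(K \right)} = 4 - K$
$V{\left(M \right)} = \left(14 + M\right) \left(- \frac{1}{3} + M\right)$ ($V{\left(M \right)} = \left(M + \frac{1}{-4 + 1}\right) \left(M + 14\right) = \left(M + \frac{1}{-3}\right) \left(14 + M\right) = \left(M - \frac{1}{3}\right) \left(14 + M\right) = \left(- \frac{1}{3} + M\right) \left(14 + M\right) = \left(14 + M\right) \left(- \frac{1}{3} + M\right)$)
$H = -1$ ($H = \frac{1}{4 - 5} = \frac{1}{-1} = -1$)
$H V^{2}{\left(n \right)} = - \left(- \frac{14}{3} + 10^{2} + \frac{41}{3} \cdot 10\right)^{2} = - \left(- \frac{14}{3} + 100 + \frac{410}{3}\right)^{2} = - 232^{2} = \left(-1\right) 53824 = -53824$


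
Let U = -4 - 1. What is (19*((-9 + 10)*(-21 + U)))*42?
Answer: -20748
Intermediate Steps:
U = -5
(19*((-9 + 10)*(-21 + U)))*42 = (19*((-9 + 10)*(-21 - 5)))*42 = (19*(1*(-26)))*42 = (19*(-26))*42 = -494*42 = -20748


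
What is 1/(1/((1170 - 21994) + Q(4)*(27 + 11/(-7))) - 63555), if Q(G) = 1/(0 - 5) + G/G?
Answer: -728128/46276175075 ≈ -1.5734e-5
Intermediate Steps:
Q(G) = ⅘ (Q(G) = 1/(-5) + 1 = 1*(-⅕) + 1 = -⅕ + 1 = ⅘)
1/(1/((1170 - 21994) + Q(4)*(27 + 11/(-7))) - 63555) = 1/(1/((1170 - 21994) + 4*(27 + 11/(-7))/5) - 63555) = 1/(1/(-20824 + 4*(27 + 11*(-⅐))/5) - 63555) = 1/(1/(-20824 + 4*(27 - 11/7)/5) - 63555) = 1/(1/(-20824 + (⅘)*(178/7)) - 63555) = 1/(1/(-20824 + 712/35) - 63555) = 1/(1/(-728128/35) - 63555) = 1/(-35/728128 - 63555) = 1/(-46276175075/728128) = -728128/46276175075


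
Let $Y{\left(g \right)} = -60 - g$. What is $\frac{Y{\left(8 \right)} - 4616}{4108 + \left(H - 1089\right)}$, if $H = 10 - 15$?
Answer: $- \frac{2342}{1507} \approx -1.5541$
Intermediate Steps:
$H = -5$ ($H = 10 - 15 = -5$)
$\frac{Y{\left(8 \right)} - 4616}{4108 + \left(H - 1089\right)} = \frac{\left(-60 - 8\right) - 4616}{4108 - 1094} = \frac{-68 - 4616}{4108 - 1094} = - \frac{4684}{3014} = \left(-4684\right) \frac{1}{3014} = - \frac{2342}{1507}$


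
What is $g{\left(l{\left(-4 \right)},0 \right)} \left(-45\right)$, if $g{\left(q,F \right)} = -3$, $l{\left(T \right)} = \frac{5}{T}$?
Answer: $135$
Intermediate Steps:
$g{\left(l{\left(-4 \right)},0 \right)} \left(-45\right) = \left(-3\right) \left(-45\right) = 135$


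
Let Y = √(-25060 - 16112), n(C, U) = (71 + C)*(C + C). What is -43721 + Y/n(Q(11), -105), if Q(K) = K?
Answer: -43721 + I*√10293/902 ≈ -43721.0 + 0.11248*I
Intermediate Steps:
n(C, U) = 2*C*(71 + C) (n(C, U) = (71 + C)*(2*C) = 2*C*(71 + C))
Y = 2*I*√10293 (Y = √(-41172) = 2*I*√10293 ≈ 202.91*I)
-43721 + Y/n(Q(11), -105) = -43721 + (2*I*√10293)/((2*11*(71 + 11))) = -43721 + (2*I*√10293)/((2*11*82)) = -43721 + (2*I*√10293)/1804 = -43721 + (2*I*√10293)*(1/1804) = -43721 + I*√10293/902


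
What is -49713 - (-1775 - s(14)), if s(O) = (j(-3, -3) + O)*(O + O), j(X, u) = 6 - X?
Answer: -47294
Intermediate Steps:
s(O) = 2*O*(9 + O) (s(O) = ((6 - 1*(-3)) + O)*(O + O) = ((6 + 3) + O)*(2*O) = (9 + O)*(2*O) = 2*O*(9 + O))
-49713 - (-1775 - s(14)) = -49713 - (-1775 - 2*14*(9 + 14)) = -49713 - (-1775 - 2*14*23) = -49713 - (-1775 - 1*644) = -49713 - (-1775 - 644) = -49713 - 1*(-2419) = -49713 + 2419 = -47294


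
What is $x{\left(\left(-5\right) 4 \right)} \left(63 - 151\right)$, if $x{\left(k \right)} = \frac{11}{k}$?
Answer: $\frac{242}{5} \approx 48.4$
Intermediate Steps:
$x{\left(\left(-5\right) 4 \right)} \left(63 - 151\right) = \frac{11}{\left(-5\right) 4} \left(63 - 151\right) = \frac{11}{-20} \left(-88\right) = 11 \left(- \frac{1}{20}\right) \left(-88\right) = \left(- \frac{11}{20}\right) \left(-88\right) = \frac{242}{5}$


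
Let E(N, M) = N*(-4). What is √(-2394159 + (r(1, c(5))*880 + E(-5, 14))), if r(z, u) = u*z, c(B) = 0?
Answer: I*√2394139 ≈ 1547.3*I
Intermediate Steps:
E(N, M) = -4*N
√(-2394159 + (r(1, c(5))*880 + E(-5, 14))) = √(-2394159 + ((0*1)*880 - 4*(-5))) = √(-2394159 + (0*880 + 20)) = √(-2394159 + (0 + 20)) = √(-2394159 + 20) = √(-2394139) = I*√2394139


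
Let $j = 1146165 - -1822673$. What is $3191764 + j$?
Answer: $6160602$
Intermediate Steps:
$j = 2968838$ ($j = 1146165 + 1822673 = 2968838$)
$3191764 + j = 3191764 + 2968838 = 6160602$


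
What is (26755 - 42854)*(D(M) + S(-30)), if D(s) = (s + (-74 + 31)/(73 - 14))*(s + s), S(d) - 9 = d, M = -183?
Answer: -63851869899/59 ≈ -1.0822e+9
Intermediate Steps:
S(d) = 9 + d
D(s) = 2*s*(-43/59 + s) (D(s) = (s - 43/59)*(2*s) = (-43/59 + s)*(2*s) = 2*s*(-43/59 + s))
(26755 - 42854)*(D(M) + S(-30)) = (26755 - 42854)*((2/59)*(-183)*(-43 + 59*(-183)) + (9 - 30)) = -16099*((2/59)*(-183)*(-43 - 10797) - 21) = -16099*((2/59)*(-183)*(-10840) - 21) = -16099*(3967440/59 - 21) = -16099*3966201/59 = -63851869899/59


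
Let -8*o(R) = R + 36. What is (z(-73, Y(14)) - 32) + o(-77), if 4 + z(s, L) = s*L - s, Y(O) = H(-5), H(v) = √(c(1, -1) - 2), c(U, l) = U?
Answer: 337/8 - 73*I ≈ 42.125 - 73.0*I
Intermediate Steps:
H(v) = I (H(v) = √(1 - 2) = √(-1) = I)
o(R) = -9/2 - R/8 (o(R) = -(R + 36)/8 = -(36 + R)/8 = -9/2 - R/8)
Y(O) = I
z(s, L) = -4 - s + L*s (z(s, L) = -4 + (s*L - s) = -4 + (L*s - s) = -4 + (-s + L*s) = -4 - s + L*s)
(z(-73, Y(14)) - 32) + o(-77) = ((-4 - 1*(-73) + I*(-73)) - 32) + (-9/2 - ⅛*(-77)) = ((-4 + 73 - 73*I) - 32) + (-9/2 + 77/8) = ((69 - 73*I) - 32) + 41/8 = (37 - 73*I) + 41/8 = 337/8 - 73*I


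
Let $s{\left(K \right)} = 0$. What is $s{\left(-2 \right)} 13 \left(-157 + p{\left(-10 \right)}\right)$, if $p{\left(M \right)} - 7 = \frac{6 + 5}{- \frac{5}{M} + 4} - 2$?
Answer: $0$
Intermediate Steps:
$p{\left(M \right)} = 5 + \frac{11}{4 - \frac{5}{M}}$ ($p{\left(M \right)} = 7 + \left(\frac{6 + 5}{- \frac{5}{M} + 4} - 2\right) = 7 - \left(2 - \frac{11}{4 - \frac{5}{M}}\right) = 5 + \frac{11}{4 - \frac{5}{M}}$)
$s{\left(-2 \right)} 13 \left(-157 + p{\left(-10 \right)}\right) = 0 \cdot 13 \left(-157 + \frac{-25 + 31 \left(-10\right)}{-5 + 4 \left(-10\right)}\right) = 0 \left(-157 + \frac{-25 - 310}{-5 - 40}\right) = 0 \left(-157 + \frac{1}{-45} \left(-335\right)\right) = 0 \left(-157 - - \frac{67}{9}\right) = 0 \left(-157 + \frac{67}{9}\right) = 0 \left(- \frac{1346}{9}\right) = 0$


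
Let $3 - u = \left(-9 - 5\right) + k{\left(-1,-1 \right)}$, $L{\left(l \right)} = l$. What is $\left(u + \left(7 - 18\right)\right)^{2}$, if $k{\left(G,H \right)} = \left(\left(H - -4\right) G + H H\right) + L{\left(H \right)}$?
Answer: $81$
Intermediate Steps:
$k{\left(G,H \right)} = H + H^{2} + G \left(4 + H\right)$ ($k{\left(G,H \right)} = \left(\left(H - -4\right) G + H H\right) + H = \left(\left(H + 4\right) G + H^{2}\right) + H = \left(\left(4 + H\right) G + H^{2}\right) + H = \left(G \left(4 + H\right) + H^{2}\right) + H = \left(H^{2} + G \left(4 + H\right)\right) + H = H + H^{2} + G \left(4 + H\right)$)
$u = 20$ ($u = 3 - \left(\left(-9 - 5\right) + \left(-1 + \left(-1\right)^{2} + 4 \left(-1\right) - -1\right)\right) = 3 - \left(-14 + \left(-1 + 1 - 4 + 1\right)\right) = 3 - \left(-14 - 3\right) = 3 - -17 = 3 + 17 = 20$)
$\left(u + \left(7 - 18\right)\right)^{2} = \left(20 + \left(7 - 18\right)\right)^{2} = \left(20 - 11\right)^{2} = 9^{2} = 81$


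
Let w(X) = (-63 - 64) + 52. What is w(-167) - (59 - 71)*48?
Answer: 501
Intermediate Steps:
w(X) = -75 (w(X) = -127 + 52 = -75)
w(-167) - (59 - 71)*48 = -75 - (59 - 71)*48 = -75 - (-12)*48 = -75 - 1*(-576) = -75 + 576 = 501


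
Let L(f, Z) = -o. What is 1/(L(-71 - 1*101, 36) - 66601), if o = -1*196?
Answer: -1/66405 ≈ -1.5059e-5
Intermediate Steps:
o = -196
L(f, Z) = 196 (L(f, Z) = -1*(-196) = 196)
1/(L(-71 - 1*101, 36) - 66601) = 1/(196 - 66601) = 1/(-66405) = -1/66405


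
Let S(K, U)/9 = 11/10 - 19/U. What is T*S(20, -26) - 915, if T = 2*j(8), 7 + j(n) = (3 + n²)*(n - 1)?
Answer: 930129/65 ≈ 14310.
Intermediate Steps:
j(n) = -7 + (-1 + n)*(3 + n²) (j(n) = -7 + (3 + n²)*(n - 1) = -7 + (3 + n²)*(-1 + n) = -7 + (-1 + n)*(3 + n²))
S(K, U) = 99/10 - 171/U (S(K, U) = 9*(11/10 - 19/U) = 99/10 - 171/U)
T = 924 (T = 2*(-10 + 8³ - 1*8² + 3*8) = 2*(-10 + 512 - 1*64 + 24) = 2*(-10 + 512 - 64 + 24) = 2*462 = 924)
T*S(20, -26) - 915 = 924*(99/10 - 171/(-26)) - 915 = 924*(99/10 - 171*(-1/26)) - 915 = 924*(99/10 + 171/26) - 915 = 924*(1071/65) - 915 = 989604/65 - 915 = 930129/65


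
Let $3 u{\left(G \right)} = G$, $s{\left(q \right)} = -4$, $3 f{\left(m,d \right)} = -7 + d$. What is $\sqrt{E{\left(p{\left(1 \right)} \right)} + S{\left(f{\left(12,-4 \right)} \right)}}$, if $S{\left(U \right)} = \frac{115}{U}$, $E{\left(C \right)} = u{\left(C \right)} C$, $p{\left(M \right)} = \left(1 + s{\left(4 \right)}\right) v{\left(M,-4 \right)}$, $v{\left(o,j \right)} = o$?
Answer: $\frac{2 i \sqrt{858}}{11} \approx 5.3258 i$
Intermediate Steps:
$f{\left(m,d \right)} = - \frac{7}{3} + \frac{d}{3}$ ($f{\left(m,d \right)} = \frac{-7 + d}{3} = - \frac{7}{3} + \frac{d}{3}$)
$u{\left(G \right)} = \frac{G}{3}$
$p{\left(M \right)} = - 3 M$ ($p{\left(M \right)} = \left(1 - 4\right) M = - 3 M$)
$E{\left(C \right)} = \frac{C^{2}}{3}$ ($E{\left(C \right)} = \frac{C}{3} C = \frac{C^{2}}{3}$)
$\sqrt{E{\left(p{\left(1 \right)} \right)} + S{\left(f{\left(12,-4 \right)} \right)}} = \sqrt{\frac{\left(\left(-3\right) 1\right)^{2}}{3} + \frac{115}{- \frac{7}{3} + \frac{1}{3} \left(-4\right)}} = \sqrt{\frac{\left(-3\right)^{2}}{3} + \frac{115}{- \frac{7}{3} - \frac{4}{3}}} = \sqrt{\frac{1}{3} \cdot 9 + \frac{115}{- \frac{11}{3}}} = \sqrt{3 + 115 \left(- \frac{3}{11}\right)} = \sqrt{3 - \frac{345}{11}} = \sqrt{- \frac{312}{11}} = \frac{2 i \sqrt{858}}{11}$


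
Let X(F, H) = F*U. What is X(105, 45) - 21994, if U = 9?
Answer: -21049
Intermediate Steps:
X(F, H) = 9*F (X(F, H) = F*9 = 9*F)
X(105, 45) - 21994 = 9*105 - 21994 = 945 - 21994 = -21049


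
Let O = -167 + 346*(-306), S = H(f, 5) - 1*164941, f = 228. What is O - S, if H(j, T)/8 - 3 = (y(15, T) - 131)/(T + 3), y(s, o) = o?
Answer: 59000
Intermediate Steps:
H(j, T) = 24 + 8*(-131 + T)/(3 + T) (H(j, T) = 24 + 8*((T - 131)/(T + 3)) = 24 + 8*((-131 + T)/(3 + T)) = 24 + 8*(-131 + T)/(3 + T))
S = -165043 (S = 16*(-61 + 2*5)/(3 + 5) - 1*164941 = 16*(-61 + 10)/8 - 164941 = 16*(⅛)*(-51) - 164941 = -102 - 164941 = -165043)
O = -106043 (O = -167 - 105876 = -106043)
O - S = -106043 - 1*(-165043) = -106043 + 165043 = 59000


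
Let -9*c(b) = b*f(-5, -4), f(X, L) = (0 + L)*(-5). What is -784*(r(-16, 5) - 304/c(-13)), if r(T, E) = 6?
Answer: 230496/65 ≈ 3546.1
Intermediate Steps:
f(X, L) = -5*L (f(X, L) = L*(-5) = -5*L)
c(b) = -20*b/9 (c(b) = -b*(-5*(-4))/9 = -b*20/9 = -20*b/9)
-784*(r(-16, 5) - 304/c(-13)) = -784*(6 - 304/((-20/9*(-13)))) = -784*(6 - 304/260/9) = -784*(6 - 304*9/260) = -784*(6 - 684/65) = -784*(-294/65) = 230496/65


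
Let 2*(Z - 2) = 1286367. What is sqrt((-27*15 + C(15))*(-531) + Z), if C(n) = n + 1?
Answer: sqrt(3398978)/2 ≈ 921.82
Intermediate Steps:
Z = 1286371/2 (Z = 2 + (1/2)*1286367 = 2 + 1286367/2 = 1286371/2 ≈ 6.4319e+5)
C(n) = 1 + n
sqrt((-27*15 + C(15))*(-531) + Z) = sqrt((-27*15 + (1 + 15))*(-531) + 1286371/2) = sqrt((-405 + 16)*(-531) + 1286371/2) = sqrt(-389*(-531) + 1286371/2) = sqrt(206559 + 1286371/2) = sqrt(1699489/2) = sqrt(3398978)/2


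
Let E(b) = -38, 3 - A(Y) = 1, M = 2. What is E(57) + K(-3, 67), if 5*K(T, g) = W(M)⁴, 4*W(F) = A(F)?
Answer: -3039/80 ≈ -37.987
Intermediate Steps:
A(Y) = 2 (A(Y) = 3 - 1*1 = 3 - 1 = 2)
W(F) = ½ (W(F) = (¼)*2 = ½)
K(T, g) = 1/80 (K(T, g) = (½)⁴/5 = (⅕)*(1/16) = 1/80)
E(57) + K(-3, 67) = -38 + 1/80 = -3039/80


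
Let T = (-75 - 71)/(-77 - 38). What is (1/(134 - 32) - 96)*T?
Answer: -714743/5865 ≈ -121.87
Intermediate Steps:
T = 146/115 (T = -146/(-115) = -146*(-1/115) = 146/115 ≈ 1.2696)
(1/(134 - 32) - 96)*T = (1/(134 - 32) - 96)*(146/115) = (1/102 - 96)*(146/115) = -9791/102*146/115 = -714743/5865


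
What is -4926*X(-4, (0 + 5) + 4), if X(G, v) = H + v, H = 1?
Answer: -49260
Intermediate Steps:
X(G, v) = 1 + v
-4926*X(-4, (0 + 5) + 4) = -4926*(1 + ((0 + 5) + 4)) = -4926*(1 + (5 + 4)) = -4926*(1 + 9) = -4926*10 = -49260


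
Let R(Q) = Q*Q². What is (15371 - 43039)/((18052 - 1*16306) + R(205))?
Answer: -27668/8616871 ≈ -0.0032109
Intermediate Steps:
R(Q) = Q³
(15371 - 43039)/((18052 - 1*16306) + R(205)) = (15371 - 43039)/((18052 - 1*16306) + 205³) = -27668/((18052 - 16306) + 8615125) = -27668/(1746 + 8615125) = -27668/8616871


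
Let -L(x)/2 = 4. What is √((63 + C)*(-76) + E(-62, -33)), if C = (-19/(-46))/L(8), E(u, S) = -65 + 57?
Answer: I*√10140033/46 ≈ 69.225*I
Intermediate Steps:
L(x) = -8 (L(x) = -2*4 = -8)
E(u, S) = -8
C = -19/368 (C = -19/(-46)/(-8) = -19*(-1/46)*(-⅛) = (19/46)*(-⅛) = -19/368 ≈ -0.051630)
√((63 + C)*(-76) + E(-62, -33)) = √((63 - 19/368)*(-76) - 8) = √((23165/368)*(-76) - 8) = √(-440135/92 - 8) = √(-440871/92) = I*√10140033/46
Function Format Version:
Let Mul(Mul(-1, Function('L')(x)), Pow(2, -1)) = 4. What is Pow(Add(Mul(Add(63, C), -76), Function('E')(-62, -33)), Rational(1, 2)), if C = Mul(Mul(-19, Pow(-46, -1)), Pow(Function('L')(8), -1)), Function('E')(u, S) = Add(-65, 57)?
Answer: Mul(Rational(1, 46), I, Pow(10140033, Rational(1, 2))) ≈ Mul(69.225, I)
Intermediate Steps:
Function('L')(x) = -8 (Function('L')(x) = Mul(-2, 4) = -8)
Function('E')(u, S) = -8
C = Rational(-19, 368) (C = Mul(Mul(-19, Pow(-46, -1)), Pow(-8, -1)) = Mul(Mul(-19, Rational(-1, 46)), Rational(-1, 8)) = Mul(Rational(19, 46), Rational(-1, 8)) = Rational(-19, 368) ≈ -0.051630)
Pow(Add(Mul(Add(63, C), -76), Function('E')(-62, -33)), Rational(1, 2)) = Pow(Add(Mul(Add(63, Rational(-19, 368)), -76), -8), Rational(1, 2)) = Pow(Add(Mul(Rational(23165, 368), -76), -8), Rational(1, 2)) = Pow(Add(Rational(-440135, 92), -8), Rational(1, 2)) = Pow(Rational(-440871, 92), Rational(1, 2)) = Mul(Rational(1, 46), I, Pow(10140033, Rational(1, 2)))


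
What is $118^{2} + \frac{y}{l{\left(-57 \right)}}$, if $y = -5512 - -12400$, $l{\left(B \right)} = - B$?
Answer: $\frac{266852}{19} \approx 14045.0$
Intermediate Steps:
$y = 6888$ ($y = -5512 + 12400 = 6888$)
$118^{2} + \frac{y}{l{\left(-57 \right)}} = 118^{2} + \frac{6888}{\left(-1\right) \left(-57\right)} = 13924 + \frac{6888}{57} = 13924 + 6888 \cdot \frac{1}{57} = 13924 + \frac{2296}{19} = \frac{266852}{19}$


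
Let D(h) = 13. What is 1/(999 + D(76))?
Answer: 1/1012 ≈ 0.00098814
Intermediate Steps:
1/(999 + D(76)) = 1/(999 + 13) = 1/1012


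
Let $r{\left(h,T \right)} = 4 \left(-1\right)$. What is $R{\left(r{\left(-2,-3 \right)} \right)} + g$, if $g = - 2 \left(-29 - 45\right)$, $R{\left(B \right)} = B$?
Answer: $144$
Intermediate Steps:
$r{\left(h,T \right)} = -4$
$g = 148$ ($g = \left(-2\right) \left(-74\right) = 148$)
$R{\left(r{\left(-2,-3 \right)} \right)} + g = -4 + 148 = 144$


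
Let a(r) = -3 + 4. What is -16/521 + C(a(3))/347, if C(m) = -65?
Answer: -39417/180787 ≈ -0.21803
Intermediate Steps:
a(r) = 1
-16/521 + C(a(3))/347 = -16/521 - 65/347 = -39417/180787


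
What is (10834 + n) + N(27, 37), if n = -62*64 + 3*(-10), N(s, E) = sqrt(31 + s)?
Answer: 6836 + sqrt(58) ≈ 6843.6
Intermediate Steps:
n = -3998 (n = -3968 - 30 = -3998)
(10834 + n) + N(27, 37) = (10834 - 3998) + sqrt(31 + 27) = 6836 + sqrt(58)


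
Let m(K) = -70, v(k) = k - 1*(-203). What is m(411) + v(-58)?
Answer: 75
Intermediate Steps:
v(k) = 203 + k (v(k) = k + 203 = 203 + k)
m(411) + v(-58) = -70 + (203 - 58) = -70 + 145 = 75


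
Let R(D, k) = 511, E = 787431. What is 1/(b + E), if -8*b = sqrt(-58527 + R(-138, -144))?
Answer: 1574862/1240095161335 + 7*I*sqrt(74)/1240095161335 ≈ 1.27e-6 + 4.8558e-11*I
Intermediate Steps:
b = -7*I*sqrt(74)/2 (b = -sqrt(-58527 + 511)/8 = -7*I*sqrt(74)/2 ≈ -30.108*I)
1/(b + E) = 1/(-7*I*sqrt(74)/2 + 787431) = 1/(787431 - 7*I*sqrt(74)/2)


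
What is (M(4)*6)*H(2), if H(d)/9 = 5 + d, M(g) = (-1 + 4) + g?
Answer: 2646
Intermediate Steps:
M(g) = 3 + g
H(d) = 45 + 9*d (H(d) = 9*(5 + d) = 45 + 9*d)
(M(4)*6)*H(2) = ((3 + 4)*6)*(45 + 9*2) = (7*6)*(45 + 18) = 42*63 = 2646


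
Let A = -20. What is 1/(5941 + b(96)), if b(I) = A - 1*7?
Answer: 1/5914 ≈ 0.00016909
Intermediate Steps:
b(I) = -27 (b(I) = -20 - 1*7 = -20 - 7 = -27)
1/(5941 + b(96)) = 1/(5941 - 27) = 1/5914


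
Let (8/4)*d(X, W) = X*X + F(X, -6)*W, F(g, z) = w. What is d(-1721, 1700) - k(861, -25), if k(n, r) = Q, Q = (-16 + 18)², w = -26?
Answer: 2917633/2 ≈ 1.4588e+6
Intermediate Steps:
F(g, z) = -26
Q = 4 (Q = 2² = 4)
d(X, W) = X²/2 - 13*W (d(X, W) = (X*X - 26*W)/2 = (X² - 26*W)/2 = X²/2 - 13*W)
k(n, r) = 4
d(-1721, 1700) - k(861, -25) = ((½)*(-1721)² - 13*1700) - 1*4 = ((½)*2961841 - 22100) - 4 = (2961841/2 - 22100) - 4 = 2917641/2 - 4 = 2917633/2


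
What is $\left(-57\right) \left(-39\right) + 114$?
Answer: $2337$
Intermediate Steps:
$\left(-57\right) \left(-39\right) + 114 = 2223 + 114 = 2337$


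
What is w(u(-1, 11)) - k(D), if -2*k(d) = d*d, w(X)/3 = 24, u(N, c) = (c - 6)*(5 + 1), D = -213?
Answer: 45513/2 ≈ 22757.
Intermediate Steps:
u(N, c) = -36 + 6*c (u(N, c) = (-6 + c)*6 = -36 + 6*c)
w(X) = 72 (w(X) = 3*24 = 72)
k(d) = -d²/2 (k(d) = -d*d/2 = -d²/2)
w(u(-1, 11)) - k(D) = 72 - (-1)*(-213)²/2 = 72 - (-1)*45369/2 = 72 - 1*(-45369/2) = 72 + 45369/2 = 45513/2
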